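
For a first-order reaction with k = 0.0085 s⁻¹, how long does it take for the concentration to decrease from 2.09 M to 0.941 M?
93.88 s

From ln[A] = ln[A]₀ - k·t: t = ln([A]₀/[A])/k = ln(2.09/0.941)/0.0085 = ln(2.2210)/0.0085 = 0.7980/0.0085 = 93.88 s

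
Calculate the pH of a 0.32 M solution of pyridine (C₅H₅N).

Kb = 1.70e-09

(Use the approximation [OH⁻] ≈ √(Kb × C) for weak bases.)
pH = 9.37

[OH⁻] = √(Kb × C) = √(1.70e-09 × 0.32) = 2.3324e-05. pOH = 4.63, pH = 14 - pOH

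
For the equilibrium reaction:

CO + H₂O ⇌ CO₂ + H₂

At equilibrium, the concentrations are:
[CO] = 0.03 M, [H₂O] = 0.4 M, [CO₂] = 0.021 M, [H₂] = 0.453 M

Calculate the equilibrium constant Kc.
K_c = 0.7928

Kc = ([CO₂] × [H₂]) / ([CO] × [H₂O])
   = ((0.021)·(0.453)) / ((0.03)·(0.4))
   = 0.009513 / 0.012 = 0.7928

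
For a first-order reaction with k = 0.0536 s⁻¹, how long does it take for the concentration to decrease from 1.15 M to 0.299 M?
25.13 s

From ln[A] = ln[A]₀ - k·t: t = ln([A]₀/[A])/k = ln(1.15/0.299)/0.0536 = ln(3.8462)/0.0536 = 1.3471/0.0536 = 25.13 s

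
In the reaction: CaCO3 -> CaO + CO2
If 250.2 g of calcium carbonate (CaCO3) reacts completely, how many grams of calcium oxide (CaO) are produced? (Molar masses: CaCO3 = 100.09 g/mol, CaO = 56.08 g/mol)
Moles of CaCO3 = 250.2 g ÷ 100.09 g/mol = 2.49975 mol
Mole ratio: 1 mol CaO / 1 mol CaCO3
Moles of CaO = 2.49975 × (1/1) = 2.49975 mol
Mass of CaO = 2.49975 mol × 56.08 g/mol = 140.2 g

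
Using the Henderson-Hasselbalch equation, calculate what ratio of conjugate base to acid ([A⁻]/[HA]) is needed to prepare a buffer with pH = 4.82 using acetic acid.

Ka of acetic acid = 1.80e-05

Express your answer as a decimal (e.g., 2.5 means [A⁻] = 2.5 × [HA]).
[A⁻]/[HA] = 1.189

pKa = −log(1.80e-05) = 4.7447. pH = pKa + log([A⁻]/[HA]). 4.82 = 4.7447 + log(ratio). log(ratio) = 4.82 − 4.7447 = 0.0753. ratio = 10^(0.0753) = 1.189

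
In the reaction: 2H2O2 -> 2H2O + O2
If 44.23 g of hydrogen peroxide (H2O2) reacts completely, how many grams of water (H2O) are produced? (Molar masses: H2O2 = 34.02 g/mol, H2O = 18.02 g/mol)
Moles of H2O2 = 44.23 g ÷ 34.02 g/mol = 1.30012 mol
Mole ratio: 2 mol H2O / 2 mol H2O2
Moles of H2O = 1.30012 × (2/2) = 1.30012 mol
Mass of H2O = 1.30012 mol × 18.02 g/mol = 23.43 g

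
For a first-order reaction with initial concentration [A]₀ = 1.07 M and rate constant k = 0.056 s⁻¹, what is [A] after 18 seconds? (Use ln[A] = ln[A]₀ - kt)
0.3905 M

ln[A] = ln[A]₀ - k·t = ln(1.07) - (0.056)·(18) = 0.0677 - 1.0080 = -0.9403
[A] = e^(-0.9403) = 0.3905 M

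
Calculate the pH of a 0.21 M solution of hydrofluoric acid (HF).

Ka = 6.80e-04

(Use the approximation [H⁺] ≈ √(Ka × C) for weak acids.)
pH = 1.92

[H⁺] = √(Ka × C) = √(6.80e-04 × 0.21) = 1.1950e-02. pH = -log(1.1950e-02)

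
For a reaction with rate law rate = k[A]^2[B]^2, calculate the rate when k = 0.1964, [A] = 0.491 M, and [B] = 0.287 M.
0.0039 M/s

rate = k·[A]^2·[B]^2 = 0.1964·(0.491)^2·(0.287)^2 = 0.1964·0.241081·0.082369 = 0.0039 M/s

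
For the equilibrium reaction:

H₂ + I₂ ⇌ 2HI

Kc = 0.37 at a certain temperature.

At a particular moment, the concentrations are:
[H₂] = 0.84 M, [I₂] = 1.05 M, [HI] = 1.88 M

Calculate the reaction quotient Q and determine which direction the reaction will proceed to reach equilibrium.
Q = 4.007, Q > K, reaction proceeds reverse (toward reactants)

Q = ([HI]^2) / ([H₂] × [I₂])
  = ((1.88)^2) / ((0.84)·(1.05)) = 3.5344/0.882 = 4.007
Since Q = 4.007 > Kc = 0.37, the reaction proceeds reverse (toward reactants) to reach equilibrium.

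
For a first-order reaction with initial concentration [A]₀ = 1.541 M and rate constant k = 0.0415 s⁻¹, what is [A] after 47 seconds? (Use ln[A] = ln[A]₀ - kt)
0.2191 M

ln[A] = ln[A]₀ - k·t = ln(1.541) - (0.0415)·(47) = 0.4324 - 1.9505 = -1.5181
[A] = e^(-1.5181) = 0.2191 M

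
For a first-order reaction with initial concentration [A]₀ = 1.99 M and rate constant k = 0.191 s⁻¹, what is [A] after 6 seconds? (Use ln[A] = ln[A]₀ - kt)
0.6326 M

ln[A] = ln[A]₀ - k·t = ln(1.99) - (0.191)·(6) = 0.6881 - 1.1460 = -0.4579
[A] = e^(-0.4579) = 0.6326 M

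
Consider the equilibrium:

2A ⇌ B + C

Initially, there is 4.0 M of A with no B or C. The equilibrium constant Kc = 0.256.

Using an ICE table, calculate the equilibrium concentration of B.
[B] = 1.006 M

ICE: [A] = 4.0 − 2x, [B] = [C] = x.
Kc = x²/(4.0 − 2x)² = 0.256 ⇒ √Kc = x/(4.0 − 2x).
x = √0.256·4.0/(1 + 2√0.256) = 0.50596·4.0/2.0119 = 1.0059.
[B] = x = 1.006 M.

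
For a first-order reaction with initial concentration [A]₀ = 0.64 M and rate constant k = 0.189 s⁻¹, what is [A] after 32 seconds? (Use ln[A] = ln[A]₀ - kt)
0.0015 M

ln[A] = ln[A]₀ - k·t = ln(0.64) - (0.189)·(32) = -0.4463 - 6.0480 = -6.4943
[A] = e^(-6.4943) = 0.0015 M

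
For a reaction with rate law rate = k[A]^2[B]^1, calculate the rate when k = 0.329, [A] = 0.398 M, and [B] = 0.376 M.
0.0196 M/s

rate = k·[A]^2·[B]^1 = 0.329·(0.398)^2·(0.376)^1 = 0.329·0.158404·0.376 = 0.0196 M/s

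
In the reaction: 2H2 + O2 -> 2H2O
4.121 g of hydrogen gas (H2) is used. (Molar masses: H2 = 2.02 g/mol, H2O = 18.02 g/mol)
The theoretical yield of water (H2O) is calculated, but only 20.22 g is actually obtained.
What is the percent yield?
Moles of H2 = 4.121 g ÷ 2.02 g/mol = 2.0401 mol
Mole ratio: 2 mol H2O / 2 mol H2
Moles of H2O = 2.0401 × (2/2) = 2.0401 mol
Theoretical yield = 2.0401 mol × 18.02 g/mol = 36.763 g
Actual yield = 20.22 g
Percent yield = (20.22 / 36.763) × 100% = 55.0%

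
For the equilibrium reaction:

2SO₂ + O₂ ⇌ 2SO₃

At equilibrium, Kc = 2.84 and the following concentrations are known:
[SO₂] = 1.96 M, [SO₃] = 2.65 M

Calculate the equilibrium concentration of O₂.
[O₂] = 0.6437 M

Kc = ([SO₃]^2) / ([SO₂]^2 × [O₂]) = 2.84
[O₂]^1 = (product terms)/(Kc · other reactant terms) = 7.0225 / (2.84 · 3.8416) = 0.64367
[O₂] = 0.6437 M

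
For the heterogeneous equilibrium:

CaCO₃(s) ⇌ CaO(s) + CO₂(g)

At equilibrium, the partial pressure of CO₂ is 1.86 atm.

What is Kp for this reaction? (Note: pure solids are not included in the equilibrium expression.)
K_p = 1.86

Solids (CaCO₃, CaO) have activity 1 and are excluded.
Kp = P(CO₂) = 1.86.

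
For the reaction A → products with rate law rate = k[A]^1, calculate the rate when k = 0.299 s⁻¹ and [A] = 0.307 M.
0.09179 M/s

rate = k·[A]^1 = 0.299·(0.307)^1 = 0.299·0.307 = 0.09179 M/s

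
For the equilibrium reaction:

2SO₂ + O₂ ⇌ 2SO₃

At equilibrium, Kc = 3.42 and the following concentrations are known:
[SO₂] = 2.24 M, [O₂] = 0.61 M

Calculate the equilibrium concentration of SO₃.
[SO₃] = 3.2354 M

Kc = ([SO₃]^2) / ([SO₂]^2 × [O₂]) = 3.42
[SO₃]^2 = Kc · (reactant terms)/(other product terms) = 3.42 · 3.0607 / 1 = 10.468
[SO₃] = (10.468)^(1/2) = 3.2354 M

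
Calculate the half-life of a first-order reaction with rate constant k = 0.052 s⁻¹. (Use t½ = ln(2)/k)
13.33 s

t½ = ln(2)/k = 0.6931/0.052 = 13.33 s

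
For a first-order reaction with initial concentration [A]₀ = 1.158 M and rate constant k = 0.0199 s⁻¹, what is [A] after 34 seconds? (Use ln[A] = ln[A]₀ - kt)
0.5887 M

ln[A] = ln[A]₀ - k·t = ln(1.158) - (0.0199)·(34) = 0.1467 - 0.6766 = -0.5299
[A] = e^(-0.5299) = 0.5887 M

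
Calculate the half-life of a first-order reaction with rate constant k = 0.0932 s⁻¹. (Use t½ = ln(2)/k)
7.44 s

t½ = ln(2)/k = 0.6931/0.0932 = 7.44 s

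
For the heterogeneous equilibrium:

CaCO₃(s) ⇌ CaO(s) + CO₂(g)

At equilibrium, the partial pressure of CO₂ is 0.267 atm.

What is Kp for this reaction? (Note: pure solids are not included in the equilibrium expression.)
K_p = 0.267

Solids (CaCO₃, CaO) have activity 1 and are excluded.
Kp = P(CO₂) = 0.267.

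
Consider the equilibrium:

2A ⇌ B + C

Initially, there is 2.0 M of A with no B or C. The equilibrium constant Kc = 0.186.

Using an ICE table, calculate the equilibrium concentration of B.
[B] = 0.463 M

ICE: [A] = 2.0 − 2x, [B] = [C] = x.
Kc = x²/(2.0 − 2x)² = 0.186 ⇒ √Kc = x/(2.0 − 2x).
x = √0.186·2.0/(1 + 2√0.186) = 0.43128·2.0/1.8626 = 0.4631.
[B] = x = 0.463 M.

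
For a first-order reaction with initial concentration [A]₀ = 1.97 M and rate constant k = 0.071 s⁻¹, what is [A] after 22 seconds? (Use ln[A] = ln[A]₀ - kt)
0.4131 M

ln[A] = ln[A]₀ - k·t = ln(1.97) - (0.071)·(22) = 0.6780 - 1.5620 = -0.8840
[A] = e^(-0.8840) = 0.4131 M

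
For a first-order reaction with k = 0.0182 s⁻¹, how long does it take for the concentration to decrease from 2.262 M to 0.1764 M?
140.18 s

From ln[A] = ln[A]₀ - k·t: t = ln([A]₀/[A])/k = ln(2.262/0.1764)/0.0182 = ln(12.8231)/0.0182 = 2.5513/0.0182 = 140.18 s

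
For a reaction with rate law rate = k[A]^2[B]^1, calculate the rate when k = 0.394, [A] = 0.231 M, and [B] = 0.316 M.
0.006644 M/s

rate = k·[A]^2·[B]^1 = 0.394·(0.231)^2·(0.316)^1 = 0.394·0.053361·0.316 = 0.006644 M/s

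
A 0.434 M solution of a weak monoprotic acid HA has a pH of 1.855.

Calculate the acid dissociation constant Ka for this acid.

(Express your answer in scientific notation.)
K_a = 4.64e-04

[H⁺] = 10^(−pH) = 10^(−1.855) = 1.396e-02 M. For HA ⇌ H⁺ + A⁻, Ka = x²/(C − x) = (1.396e-02)²/(0.434 − 1.396e-02) = 4.64e-04.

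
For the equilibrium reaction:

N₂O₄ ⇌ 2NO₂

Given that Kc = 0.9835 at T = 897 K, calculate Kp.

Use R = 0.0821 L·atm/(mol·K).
K_p = 72.4286

Δn = (moles gaseous products) − (moles gaseous reactants) = 1
T = 897 K; RT = 0.0821 × 897 = 73.6437
Kp = Kc·(RT)^Δn = 0.9835 × (73.6437)^1 = 0.9835 × 73.6437 = 72.4286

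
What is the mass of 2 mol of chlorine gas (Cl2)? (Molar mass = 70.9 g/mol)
Mass = 2 mol × 70.9 g/mol = 141.8 g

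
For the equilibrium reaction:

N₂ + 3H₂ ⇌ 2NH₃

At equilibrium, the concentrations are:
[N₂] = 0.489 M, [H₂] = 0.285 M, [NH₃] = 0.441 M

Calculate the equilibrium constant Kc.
K_c = 17.1804

Kc = ([NH₃]^2) / ([N₂] × [H₂]^3)
   = ((0.441)^2) / ((0.489)·(0.285)^3)
   = 0.19448 / 0.01132 = 17.1804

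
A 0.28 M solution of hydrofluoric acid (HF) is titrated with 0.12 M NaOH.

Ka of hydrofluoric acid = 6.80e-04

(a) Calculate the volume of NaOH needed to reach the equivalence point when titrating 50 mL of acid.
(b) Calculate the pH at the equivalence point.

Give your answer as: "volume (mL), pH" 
V = 116.7 mL, pH = 8.05

(a) At equivalence: moles acid = moles base.
moles acid = 0.28 × 0.05 = 0.014 mol; V_NaOH = 0.014/0.12 = 0.1167 L = 116.7 mL.
(b) At equivalence, all acid → conjugate base A⁻ at [A⁻] = 0.014/0.1667 = 0.084 M.
Kb = Kw/Ka = 1.0e-14/6.80e-04 = 1.471e-11; [OH⁻] = √(Kb·[A⁻]) = 1.111e-06; pOH = 5.95; pH = 14 − pOH = 8.05.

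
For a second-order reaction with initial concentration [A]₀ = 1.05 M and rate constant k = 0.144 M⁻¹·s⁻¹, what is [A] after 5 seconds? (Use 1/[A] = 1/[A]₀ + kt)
0.5979 M

1/[A] = 1/[A]₀ + k·t = 1/1.05 + (0.144)·(5) = 0.9524 + 0.7200 = 1.6724
[A] = 1/1.6724 = 0.5979 M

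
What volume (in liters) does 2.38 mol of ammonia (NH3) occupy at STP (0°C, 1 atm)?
At STP, 1 mol of gas occupies 22.4 L
Volume = 2.38 mol × 22.4 L/mol = 53.31 L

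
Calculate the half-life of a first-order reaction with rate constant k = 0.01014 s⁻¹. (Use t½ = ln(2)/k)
68.36 s

t½ = ln(2)/k = 0.6931/0.01014 = 68.36 s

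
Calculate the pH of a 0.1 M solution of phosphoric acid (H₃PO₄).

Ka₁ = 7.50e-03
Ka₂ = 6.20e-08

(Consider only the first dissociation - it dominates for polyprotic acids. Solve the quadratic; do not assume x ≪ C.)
pH = 1.62

x² + Ka₁·x − Ka₁·C = 0 with Ka₁ = 7.50e-03, C = 0.1.
x = (−Ka₁ + √(Ka₁² + 4·Ka₁·C))/2 = 2.3892e-02 M, so pH = 1.62.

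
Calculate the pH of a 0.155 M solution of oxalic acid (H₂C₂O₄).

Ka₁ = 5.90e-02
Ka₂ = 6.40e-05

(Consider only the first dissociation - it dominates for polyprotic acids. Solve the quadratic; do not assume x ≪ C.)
pH = 1.15

x² + Ka₁·x − Ka₁·C = 0 with Ka₁ = 5.90e-02, C = 0.155.
x = (−Ka₁ + √(Ka₁² + 4·Ka₁·C))/2 = 7.0576e-02 M, so pH = 1.15.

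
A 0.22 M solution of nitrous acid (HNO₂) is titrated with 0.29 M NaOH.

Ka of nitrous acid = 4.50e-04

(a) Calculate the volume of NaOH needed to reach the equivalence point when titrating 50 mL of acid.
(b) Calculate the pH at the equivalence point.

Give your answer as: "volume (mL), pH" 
V = 37.9 mL, pH = 8.22

(a) At equivalence: moles acid = moles base.
moles acid = 0.22 × 0.05 = 0.011 mol; V_NaOH = 0.011/0.29 = 0.03793 L = 37.9 mL.
(b) At equivalence, all acid → conjugate base A⁻ at [A⁻] = 0.011/0.08793 = 0.1251 M.
Kb = Kw/Ka = 1.0e-14/4.50e-04 = 2.222e-11; [OH⁻] = √(Kb·[A⁻]) = 1.667e-06; pOH = 5.78; pH = 14 − pOH = 8.22.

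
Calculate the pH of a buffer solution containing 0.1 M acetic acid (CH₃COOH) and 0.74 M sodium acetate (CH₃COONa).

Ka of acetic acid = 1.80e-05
pH = 5.61

pKa = -log(1.80e-05) = 4.74. pH = pKa + log([A⁻]/[HA]) = 4.74 + log(0.74/0.1)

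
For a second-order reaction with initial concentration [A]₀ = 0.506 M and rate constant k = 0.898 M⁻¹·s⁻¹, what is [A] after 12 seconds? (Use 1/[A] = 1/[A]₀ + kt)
0.0784 M

1/[A] = 1/[A]₀ + k·t = 1/0.506 + (0.898)·(12) = 1.9763 + 10.7760 = 12.7523
[A] = 1/12.7523 = 0.0784 M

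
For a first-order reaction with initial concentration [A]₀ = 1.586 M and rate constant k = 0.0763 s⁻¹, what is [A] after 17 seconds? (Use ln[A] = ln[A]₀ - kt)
0.4335 M

ln[A] = ln[A]₀ - k·t = ln(1.586) - (0.0763)·(17) = 0.4612 - 1.2971 = -0.8359
[A] = e^(-0.8359) = 0.4335 M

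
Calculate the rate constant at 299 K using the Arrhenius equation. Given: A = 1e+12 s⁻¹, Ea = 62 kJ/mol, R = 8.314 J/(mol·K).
1.47e+01 s⁻¹

k = A·exp(-Ea/(R·T)) = 1e+12·exp(-62000/(8.314·299)) = 1e+12·exp(-24.9408) = 1e+12·1.4735e-11 = 1.47e+01 s⁻¹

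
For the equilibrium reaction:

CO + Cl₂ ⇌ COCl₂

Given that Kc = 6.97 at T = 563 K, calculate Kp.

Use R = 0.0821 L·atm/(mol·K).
K_p = 0.1508

Δn = (moles gaseous products) − (moles gaseous reactants) = -1
T = 563 K; RT = 0.0821 × 563 = 46.2223
Kp = Kc·(RT)^Δn = 6.97 × (46.2223)^-1 = 6.97 × 0.0216346 = 0.1508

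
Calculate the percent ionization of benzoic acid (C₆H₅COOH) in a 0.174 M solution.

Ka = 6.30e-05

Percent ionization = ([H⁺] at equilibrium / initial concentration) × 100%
Percent ionization = 1.88%

Let x = [H⁺]. Ka = x²/(C - x) ⇒ x² + (6.30e-05)x - (6.30e-05)(0.174) = 0. x = 3.2795e-03. Percent = (3.2795e-03/0.174) × 100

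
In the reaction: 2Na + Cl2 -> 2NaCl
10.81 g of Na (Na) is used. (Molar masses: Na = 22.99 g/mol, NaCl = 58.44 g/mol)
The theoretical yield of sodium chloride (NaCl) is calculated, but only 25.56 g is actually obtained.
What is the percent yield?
Moles of Na = 10.81 g ÷ 22.99 g/mol = 0.470204 mol
Mole ratio: 2 mol NaCl / 2 mol Na
Moles of NaCl = 0.470204 × (2/2) = 0.470204 mol
Theoretical yield = 0.470204 mol × 58.44 g/mol = 27.479 g
Actual yield = 25.56 g
Percent yield = (25.56 / 27.479) × 100% = 93.0%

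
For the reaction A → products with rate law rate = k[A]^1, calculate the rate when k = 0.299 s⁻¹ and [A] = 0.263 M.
0.07864 M/s

rate = k·[A]^1 = 0.299·(0.263)^1 = 0.299·0.263 = 0.07864 M/s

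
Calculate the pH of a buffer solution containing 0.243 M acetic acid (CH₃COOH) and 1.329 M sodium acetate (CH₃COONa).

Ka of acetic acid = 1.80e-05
pH = 5.48

pKa = -log(1.80e-05) = 4.74. pH = pKa + log([A⁻]/[HA]) = 4.74 + log(1.329/0.243)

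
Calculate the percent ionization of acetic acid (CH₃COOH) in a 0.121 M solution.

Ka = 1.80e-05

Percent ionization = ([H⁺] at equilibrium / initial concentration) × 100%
Percent ionization = 1.21%

Let x = [H⁺]. Ka = x²/(C - x) ⇒ x² + (1.80e-05)x - (1.80e-05)(0.121) = 0. x = 1.4668e-03. Percent = (1.4668e-03/0.121) × 100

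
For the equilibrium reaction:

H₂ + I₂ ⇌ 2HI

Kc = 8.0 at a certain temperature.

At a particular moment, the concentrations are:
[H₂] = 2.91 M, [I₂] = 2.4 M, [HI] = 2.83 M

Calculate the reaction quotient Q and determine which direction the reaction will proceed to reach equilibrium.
Q = 1.147, Q < K, reaction proceeds forward (toward products)

Q = ([HI]^2) / ([H₂] × [I₂])
  = ((2.83)^2) / ((2.91)·(2.4)) = 8.0089/6.984 = 1.147
Since Q = 1.147 < Kc = 8.0, the reaction proceeds forward (toward products) to reach equilibrium.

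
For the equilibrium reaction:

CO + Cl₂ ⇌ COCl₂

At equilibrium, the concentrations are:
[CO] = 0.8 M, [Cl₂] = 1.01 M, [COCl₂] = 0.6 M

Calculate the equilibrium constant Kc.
K_c = 0.7426

Kc = ([COCl₂]) / ([CO] × [Cl₂])
   = ((0.6)) / ((0.8)·(1.01))
   = 0.6 / 0.808 = 0.7426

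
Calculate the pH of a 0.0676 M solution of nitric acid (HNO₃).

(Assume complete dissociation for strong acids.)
pH = 1.17

[H⁺] = 0.0676 M for strong acid. pH = -log[H⁺] = -log(0.0676)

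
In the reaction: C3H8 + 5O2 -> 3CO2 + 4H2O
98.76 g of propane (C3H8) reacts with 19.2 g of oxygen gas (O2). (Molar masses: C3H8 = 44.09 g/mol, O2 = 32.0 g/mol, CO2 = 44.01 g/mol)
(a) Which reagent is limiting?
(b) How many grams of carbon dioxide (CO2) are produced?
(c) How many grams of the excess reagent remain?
(a) O2, (b) 15.84 g, (c) 93.47 g

Moles of C3H8 = 98.76 g ÷ 44.09 g/mol = 2.23996 mol
Moles of O2 = 19.2 g ÷ 32.0 g/mol = 0.6 mol
Moles ÷ coefficient: C3H8: 2.23996/1 = 2.24, O2: 0.6/5 = 0.12
(a) O2 has the smaller value, so O2 is the limiting reagent.
(b) Moles of CO2 = 0.6 mol O2 × (3/5) = 0.36 mol; mass = 0.36 mol × 44.01 g/mol = 15.84 g
(c) C3H8 consumed = 0.6 × (1/5) = 0.12 mol; remaining = 2.23996 − 0.12 = 2.11996 mol; mass = 2.11996 mol × 44.09 g/mol = 93.47 g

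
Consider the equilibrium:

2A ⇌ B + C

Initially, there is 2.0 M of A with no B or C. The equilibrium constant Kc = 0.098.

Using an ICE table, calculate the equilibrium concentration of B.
[B] = 0.385 M

ICE: [A] = 2.0 − 2x, [B] = [C] = x.
Kc = x²/(2.0 − 2x)² = 0.098 ⇒ √Kc = x/(2.0 − 2x).
x = √0.098·2.0/(1 + 2√0.098) = 0.31305·2.0/1.6261 = 0.38503.
[B] = x = 0.385 M.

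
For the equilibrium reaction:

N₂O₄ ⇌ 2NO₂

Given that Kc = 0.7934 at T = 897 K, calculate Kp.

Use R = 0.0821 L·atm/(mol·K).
K_p = 58.4289

Δn = (moles gaseous products) − (moles gaseous reactants) = 1
T = 897 K; RT = 0.0821 × 897 = 73.6437
Kp = Kc·(RT)^Δn = 0.7934 × (73.6437)^1 = 0.7934 × 73.6437 = 58.4289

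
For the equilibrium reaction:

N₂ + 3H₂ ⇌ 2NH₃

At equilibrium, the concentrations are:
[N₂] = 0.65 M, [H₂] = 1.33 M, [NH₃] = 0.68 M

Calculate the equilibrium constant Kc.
K_c = 0.3024

Kc = ([NH₃]^2) / ([N₂] × [H₂]^3)
   = ((0.68)^2) / ((0.65)·(1.33)^3)
   = 0.4624 / 1.5292 = 0.3024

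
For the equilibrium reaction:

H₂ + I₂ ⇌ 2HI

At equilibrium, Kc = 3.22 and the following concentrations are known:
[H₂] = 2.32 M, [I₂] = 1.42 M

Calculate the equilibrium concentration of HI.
[HI] = 3.2570 M

Kc = ([HI]^2) / ([H₂] × [I₂]) = 3.22
[HI]^2 = Kc · (reactant terms)/(other product terms) = 3.22 · 3.2944 / 1 = 10.608
[HI] = (10.608)^(1/2) = 3.2570 M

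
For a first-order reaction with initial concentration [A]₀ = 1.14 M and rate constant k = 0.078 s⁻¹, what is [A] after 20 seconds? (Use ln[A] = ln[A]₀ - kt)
0.2396 M

ln[A] = ln[A]₀ - k·t = ln(1.14) - (0.078)·(20) = 0.1310 - 1.5600 = -1.4290
[A] = e^(-1.4290) = 0.2396 M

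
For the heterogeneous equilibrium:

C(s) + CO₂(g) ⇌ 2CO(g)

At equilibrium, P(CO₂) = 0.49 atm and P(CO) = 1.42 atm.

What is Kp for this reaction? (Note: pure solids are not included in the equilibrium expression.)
K_p = 4.115

Solid C is excluded.
Kp = P(CO)²/P(CO₂) = (1.42)²/0.49 = 2.016/0.49 = 4.115.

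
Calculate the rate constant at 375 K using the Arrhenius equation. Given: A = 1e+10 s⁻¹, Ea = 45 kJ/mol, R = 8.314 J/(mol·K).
5.39e+03 s⁻¹

k = A·exp(-Ea/(R·T)) = 1e+10·exp(-45000/(8.314·375)) = 1e+10·exp(-14.4335) = 1e+10·5.3903e-07 = 5.39e+03 s⁻¹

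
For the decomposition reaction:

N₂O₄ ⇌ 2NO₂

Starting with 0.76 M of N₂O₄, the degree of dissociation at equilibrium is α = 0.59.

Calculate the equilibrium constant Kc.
K_c = 2.5810

x = α·[A]₀ = 0.59 × 0.76 = 0.4484 M dissociated.
At eq: [N₂O₄] = 0.76 − 0.4484 = 0.3116 M; [NO₂] = 2x = 0.8968 M.
Kc = [NO₂]²/[N₂O₄] = (0.8968)²/0.3116 = 2.581.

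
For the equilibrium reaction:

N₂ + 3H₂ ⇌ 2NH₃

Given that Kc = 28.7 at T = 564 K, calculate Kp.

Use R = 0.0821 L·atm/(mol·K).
K_p = 0.0134

Δn = (moles gaseous products) − (moles gaseous reactants) = -2
T = 564 K; RT = 0.0821 × 564 = 46.3044
Kp = Kc·(RT)^Δn = 28.7 × (46.3044)^-2 = 28.7 × 0.000466397 = 0.0134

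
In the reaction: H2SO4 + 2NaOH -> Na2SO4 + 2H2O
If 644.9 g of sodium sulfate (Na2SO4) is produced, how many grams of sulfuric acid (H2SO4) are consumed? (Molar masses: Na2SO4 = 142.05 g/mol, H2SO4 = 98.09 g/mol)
Moles of Na2SO4 = 644.9 g ÷ 142.05 g/mol = 4.53995 mol
Mole ratio: 1 mol H2SO4 / 1 mol Na2SO4
Moles of H2SO4 = 4.53995 × (1/1) = 4.53995 mol
Mass of H2SO4 = 4.53995 mol × 98.09 g/mol = 445.3 g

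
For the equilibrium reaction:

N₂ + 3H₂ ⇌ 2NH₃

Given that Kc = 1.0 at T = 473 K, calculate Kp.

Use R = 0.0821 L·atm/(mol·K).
K_p = 6.63e-04

Δn = (moles gaseous products) − (moles gaseous reactants) = -2
T = 473 K; RT = 0.0821 × 473 = 38.8333
Kp = Kc·(RT)^Δn = 1.0 × (38.8333)^-2 = 1.0 × 0.000663119 = 6.63e-04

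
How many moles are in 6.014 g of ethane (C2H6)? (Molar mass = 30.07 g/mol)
Moles = 6.014 g ÷ 30.07 g/mol = 0.2 mol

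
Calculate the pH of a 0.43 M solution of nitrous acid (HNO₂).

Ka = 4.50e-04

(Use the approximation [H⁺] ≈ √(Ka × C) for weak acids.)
pH = 1.86

[H⁺] = √(Ka × C) = √(4.50e-04 × 0.43) = 1.3910e-02. pH = -log(1.3910e-02)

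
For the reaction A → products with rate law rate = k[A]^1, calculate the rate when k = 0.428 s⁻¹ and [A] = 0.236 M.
0.101 M/s

rate = k·[A]^1 = 0.428·(0.236)^1 = 0.428·0.236 = 0.101 M/s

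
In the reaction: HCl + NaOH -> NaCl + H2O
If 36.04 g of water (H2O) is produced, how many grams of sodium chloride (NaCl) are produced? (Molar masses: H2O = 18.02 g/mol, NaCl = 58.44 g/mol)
Moles of H2O = 36.04 g ÷ 18.02 g/mol = 2 mol
Mole ratio: 1 mol NaCl / 1 mol H2O
Moles of NaCl = 2 × (1/1) = 2 mol
Mass of NaCl = 2 mol × 58.44 g/mol = 116.9 g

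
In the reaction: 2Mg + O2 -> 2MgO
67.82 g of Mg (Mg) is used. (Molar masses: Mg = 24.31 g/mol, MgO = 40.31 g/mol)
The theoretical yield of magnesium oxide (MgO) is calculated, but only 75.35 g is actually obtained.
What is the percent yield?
Moles of Mg = 67.82 g ÷ 24.31 g/mol = 2.7898 mol
Mole ratio: 2 mol MgO / 2 mol Mg
Moles of MgO = 2.7898 × (2/2) = 2.7898 mol
Theoretical yield = 2.7898 mol × 40.31 g/mol = 112.46 g
Actual yield = 75.35 g
Percent yield = (75.35 / 112.46) × 100% = 67.0%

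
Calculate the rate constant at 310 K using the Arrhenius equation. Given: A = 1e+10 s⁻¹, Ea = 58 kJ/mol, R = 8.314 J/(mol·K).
1.69e+00 s⁻¹

k = A·exp(-Ea/(R·T)) = 1e+10·exp(-58000/(8.314·310)) = 1e+10·exp(-22.5038) = 1e+10·1.6854e-10 = 1.69e+00 s⁻¹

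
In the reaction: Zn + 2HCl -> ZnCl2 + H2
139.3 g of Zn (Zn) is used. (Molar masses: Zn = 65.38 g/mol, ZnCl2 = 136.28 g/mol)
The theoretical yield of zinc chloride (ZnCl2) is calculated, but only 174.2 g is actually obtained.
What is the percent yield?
Moles of Zn = 139.3 g ÷ 65.38 g/mol = 2.13062 mol
Mole ratio: 1 mol ZnCl2 / 1 mol Zn
Moles of ZnCl2 = 2.13062 × (1/1) = 2.13062 mol
Theoretical yield = 2.13062 mol × 136.28 g/mol = 290.36 g
Actual yield = 174.2 g
Percent yield = (174.2 / 290.36) × 100% = 60.0%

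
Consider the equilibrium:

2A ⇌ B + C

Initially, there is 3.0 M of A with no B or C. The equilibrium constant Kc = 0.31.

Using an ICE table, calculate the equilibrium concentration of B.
[B] = 0.790 M

ICE: [A] = 3.0 − 2x, [B] = [C] = x.
Kc = x²/(3.0 − 2x)² = 0.31 ⇒ √Kc = x/(3.0 − 2x).
x = √0.31·3.0/(1 + 2√0.31) = 0.55678·3.0/2.1136 = 0.79029.
[B] = x = 0.790 M.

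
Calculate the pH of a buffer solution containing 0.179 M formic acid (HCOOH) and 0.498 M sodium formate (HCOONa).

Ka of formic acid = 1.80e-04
pH = 4.19

pKa = -log(1.80e-04) = 3.74. pH = pKa + log([A⁻]/[HA]) = 3.74 + log(0.498/0.179)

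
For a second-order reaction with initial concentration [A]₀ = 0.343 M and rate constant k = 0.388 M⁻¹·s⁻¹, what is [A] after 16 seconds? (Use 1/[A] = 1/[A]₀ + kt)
0.1096 M

1/[A] = 1/[A]₀ + k·t = 1/0.343 + (0.388)·(16) = 2.9155 + 6.2080 = 9.1235
[A] = 1/9.1235 = 0.1096 M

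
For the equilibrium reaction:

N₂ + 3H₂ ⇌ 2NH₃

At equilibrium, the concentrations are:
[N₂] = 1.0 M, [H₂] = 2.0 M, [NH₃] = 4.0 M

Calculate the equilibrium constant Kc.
K_c = 2.0000

Kc = ([NH₃]^2) / ([N₂] × [H₂]^3)
   = ((4.0)^2) / ((1.0)·(2.0)^3)
   = 16 / 8 = 2.0000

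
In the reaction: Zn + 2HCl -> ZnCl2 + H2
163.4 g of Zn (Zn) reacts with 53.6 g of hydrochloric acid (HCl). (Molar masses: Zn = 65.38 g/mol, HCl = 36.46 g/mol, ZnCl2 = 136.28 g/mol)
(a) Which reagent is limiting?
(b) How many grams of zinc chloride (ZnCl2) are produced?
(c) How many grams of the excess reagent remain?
(a) HCl, (b) 100.2 g, (c) 115.3 g

Moles of Zn = 163.4 g ÷ 65.38 g/mol = 2.49924 mol
Moles of HCl = 53.6 g ÷ 36.46 g/mol = 1.4701 mol
Moles ÷ coefficient: Zn: 2.49924/1 = 2.499, HCl: 1.4701/2 = 0.7351
(a) HCl has the smaller value, so HCl is the limiting reagent.
(b) Moles of ZnCl2 = 1.4701 mol HCl × (1/2) = 0.735052 mol; mass = 0.735052 mol × 136.28 g/mol = 100.2 g
(c) Zn consumed = 1.4701 × (1/2) = 0.735052 mol; remaining = 2.49924 − 0.735052 = 1.76418 mol; mass = 1.76418 mol × 65.38 g/mol = 115.3 g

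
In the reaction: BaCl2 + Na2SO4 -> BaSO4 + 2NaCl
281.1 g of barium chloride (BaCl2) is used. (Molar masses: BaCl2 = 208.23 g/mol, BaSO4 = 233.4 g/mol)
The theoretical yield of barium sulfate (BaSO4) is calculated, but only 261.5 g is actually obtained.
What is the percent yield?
Moles of BaCl2 = 281.1 g ÷ 208.23 g/mol = 1.34995 mol
Mole ratio: 1 mol BaSO4 / 1 mol BaCl2
Moles of BaSO4 = 1.34995 × (1/1) = 1.34995 mol
Theoretical yield = 1.34995 mol × 233.4 g/mol = 315.08 g
Actual yield = 261.5 g
Percent yield = (261.5 / 315.08) × 100% = 83.0%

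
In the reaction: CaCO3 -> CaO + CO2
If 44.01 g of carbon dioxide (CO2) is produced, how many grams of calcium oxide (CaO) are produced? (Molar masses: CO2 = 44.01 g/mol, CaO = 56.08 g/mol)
Moles of CO2 = 44.01 g ÷ 44.01 g/mol = 1 mol
Mole ratio: 1 mol CaO / 1 mol CO2
Moles of CaO = 1 × (1/1) = 1 mol
Mass of CaO = 1 mol × 56.08 g/mol = 56.08 g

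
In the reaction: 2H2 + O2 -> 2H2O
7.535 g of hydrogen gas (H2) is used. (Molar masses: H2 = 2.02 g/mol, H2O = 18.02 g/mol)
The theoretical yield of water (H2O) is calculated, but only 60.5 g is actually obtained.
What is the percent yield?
Moles of H2 = 7.535 g ÷ 2.02 g/mol = 3.7302 mol
Mole ratio: 2 mol H2O / 2 mol H2
Moles of H2O = 3.7302 × (2/2) = 3.7302 mol
Theoretical yield = 3.7302 mol × 18.02 g/mol = 67.218 g
Actual yield = 60.5 g
Percent yield = (60.5 / 67.218) × 100% = 90.0%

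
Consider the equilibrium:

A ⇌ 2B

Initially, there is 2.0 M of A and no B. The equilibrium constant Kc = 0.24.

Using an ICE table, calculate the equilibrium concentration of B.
[B] = 0.635 M

ICE: [A] = 2.0 − x, [B] = 2x.
Kc = (2x)²/(2.0 − x) = 0.24 ⇒ 4x² + 0.24x − 0.48 = 0.
x = (−0.24 + √(0.24² + 4·4·0.48))/(2·4) = (−0.24 + √7.7376)/8 = 0.31771.
[B] = 2x = 0.635 M.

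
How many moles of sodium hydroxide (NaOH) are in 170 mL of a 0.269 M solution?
Moles = Molarity × Volume (L)
Moles = 0.269 M × 0.17 L = 0.04573 mol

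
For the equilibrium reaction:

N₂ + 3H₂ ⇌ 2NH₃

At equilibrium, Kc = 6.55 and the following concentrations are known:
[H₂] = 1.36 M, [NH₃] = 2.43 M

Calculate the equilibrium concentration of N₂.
[N₂] = 0.3584 M

Kc = ([NH₃]^2) / ([N₂] × [H₂]^3) = 6.55
[N₂]^1 = (product terms)/(Kc · other reactant terms) = 5.9049 / (6.55 · 2.5155) = 0.35839
[N₂] = 0.3584 M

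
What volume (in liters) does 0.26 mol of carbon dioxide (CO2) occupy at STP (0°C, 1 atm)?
At STP, 1 mol of gas occupies 22.4 L
Volume = 0.26 mol × 22.4 L/mol = 5.82 L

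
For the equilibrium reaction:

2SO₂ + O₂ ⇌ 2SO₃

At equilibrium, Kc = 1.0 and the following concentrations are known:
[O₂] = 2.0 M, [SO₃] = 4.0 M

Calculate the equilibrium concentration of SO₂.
[SO₂] = 2.8284 M

Kc = ([SO₃]^2) / ([SO₂]^2 × [O₂]) = 1.0
[SO₂]^2 = (product terms)/(Kc · other reactant terms) = 16 / (1.0 · 2) = 8
[SO₂] = (8)^(1/2) = 2.8284 M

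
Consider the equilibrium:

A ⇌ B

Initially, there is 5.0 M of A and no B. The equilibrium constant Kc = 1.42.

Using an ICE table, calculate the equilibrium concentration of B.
[B] = 2.934 M

ICE: [A] = 5.0 − x, [B] = x.
Kc = x/(5.0 − x) = 1.42 ⇒ x = 1.42·5.0/(1 + 1.42) = 7.1/2.42 = 2.934.
[B] = x = 2.934 M.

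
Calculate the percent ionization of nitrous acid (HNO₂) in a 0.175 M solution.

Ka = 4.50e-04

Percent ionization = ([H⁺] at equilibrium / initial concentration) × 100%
Percent ionization = 4.94%

Let x = [H⁺]. Ka = x²/(C - x) ⇒ x² + (4.50e-04)x - (4.50e-04)(0.175) = 0. x = 8.6520e-03. Percent = (8.6520e-03/0.175) × 100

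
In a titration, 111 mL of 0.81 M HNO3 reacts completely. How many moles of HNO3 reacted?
Moles = Molarity × Volume (L)
Moles = 0.81 M × 0.111 L = 0.08991 mol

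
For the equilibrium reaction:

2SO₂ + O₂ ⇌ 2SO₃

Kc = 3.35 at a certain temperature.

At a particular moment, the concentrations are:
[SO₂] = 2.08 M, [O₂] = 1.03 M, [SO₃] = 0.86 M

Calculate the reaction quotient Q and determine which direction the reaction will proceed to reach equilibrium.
Q = 0.166, Q < K, reaction proceeds forward (toward products)

Q = ([SO₃]^2) / ([SO₂]^2 × [O₂])
  = ((0.86)^2) / ((2.08)^2·(1.03)) = 0.7396/4.4562 = 0.166
Since Q = 0.166 < Kc = 3.35, the reaction proceeds forward (toward products) to reach equilibrium.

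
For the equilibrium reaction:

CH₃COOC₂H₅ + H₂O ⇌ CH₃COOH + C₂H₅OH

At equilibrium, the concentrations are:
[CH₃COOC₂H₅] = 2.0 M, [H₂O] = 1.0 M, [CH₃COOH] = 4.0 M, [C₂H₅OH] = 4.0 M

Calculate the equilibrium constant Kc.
K_c = 8.0000

Kc = ([CH₃COOH] × [C₂H₅OH]) / ([CH₃COOC₂H₅] × [H₂O])
   = ((4.0)·(4.0)) / ((2.0)·(1.0))
   = 16 / 2 = 8.0000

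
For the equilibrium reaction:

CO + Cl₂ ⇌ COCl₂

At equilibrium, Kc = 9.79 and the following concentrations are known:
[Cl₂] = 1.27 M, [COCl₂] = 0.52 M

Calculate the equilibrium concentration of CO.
[CO] = 0.0418 M

Kc = ([COCl₂]) / ([CO] × [Cl₂]) = 9.79
[CO]^1 = (product terms)/(Kc · other reactant terms) = 0.52 / (9.79 · 1.27) = 0.041823
[CO] = 0.0418 M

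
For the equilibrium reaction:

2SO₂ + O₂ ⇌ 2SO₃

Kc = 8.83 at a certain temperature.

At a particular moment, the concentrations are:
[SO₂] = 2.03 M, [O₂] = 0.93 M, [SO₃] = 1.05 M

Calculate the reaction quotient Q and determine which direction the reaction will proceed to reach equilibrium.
Q = 0.288, Q < K, reaction proceeds forward (toward products)

Q = ([SO₃]^2) / ([SO₂]^2 × [O₂])
  = ((1.05)^2) / ((2.03)^2·(0.93)) = 1.1025/3.8324 = 0.2877
Since Q = 0.2877 < Kc = 8.83, the reaction proceeds forward (toward products) to reach equilibrium.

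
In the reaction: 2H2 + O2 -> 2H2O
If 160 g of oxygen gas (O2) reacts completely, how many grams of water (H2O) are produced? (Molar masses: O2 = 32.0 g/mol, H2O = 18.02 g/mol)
Moles of O2 = 160 g ÷ 32.0 g/mol = 5 mol
Mole ratio: 2 mol H2O / 1 mol O2
Moles of H2O = 5 × (2/1) = 10 mol
Mass of H2O = 10 mol × 18.02 g/mol = 180.2 g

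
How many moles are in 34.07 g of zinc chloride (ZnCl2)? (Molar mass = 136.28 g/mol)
Moles = 34.07 g ÷ 136.28 g/mol = 0.25 mol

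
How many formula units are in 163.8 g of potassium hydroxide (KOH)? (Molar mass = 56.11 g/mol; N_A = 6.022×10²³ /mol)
Moles = 163.8 g ÷ 56.11 g/mol = 2.91927 mol
Formula units = 2.91927 mol × 6.022×10²³ /mol = 1.758e+24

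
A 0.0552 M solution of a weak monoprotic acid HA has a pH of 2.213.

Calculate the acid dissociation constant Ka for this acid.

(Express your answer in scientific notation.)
K_a = 7.64e-04

[H⁺] = 10^(−pH) = 10^(−2.213) = 6.124e-03 M. For HA ⇌ H⁺ + A⁻, Ka = x²/(C − x) = (6.124e-03)²/(0.0552 − 6.124e-03) = 7.64e-04.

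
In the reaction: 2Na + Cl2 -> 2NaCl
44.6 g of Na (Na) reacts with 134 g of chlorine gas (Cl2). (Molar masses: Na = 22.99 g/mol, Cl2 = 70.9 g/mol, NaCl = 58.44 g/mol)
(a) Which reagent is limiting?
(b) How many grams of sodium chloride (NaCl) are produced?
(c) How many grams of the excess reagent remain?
(a) Na, (b) 113.4 g, (c) 65.23 g

Moles of Na = 44.6 g ÷ 22.99 g/mol = 1.93997 mol
Moles of Cl2 = 134 g ÷ 70.9 g/mol = 1.88999 mol
Moles ÷ coefficient: Na: 1.93997/2 = 0.97, Cl2: 1.88999/1 = 1.89
(a) Na has the smaller value, so Na is the limiting reagent.
(b) Moles of NaCl = 1.93997 mol Na × (2/2) = 1.93997 mol; mass = 1.93997 mol × 58.44 g/mol = 113.4 g
(c) Cl2 consumed = 1.93997 × (1/2) = 0.969987 mol; remaining = 1.88999 − 0.969987 = 0.919999 mol; mass = 0.919999 mol × 70.9 g/mol = 65.23 g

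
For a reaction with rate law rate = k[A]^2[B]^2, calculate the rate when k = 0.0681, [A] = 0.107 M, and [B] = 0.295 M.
6.785e-05 M/s

rate = k·[A]^2·[B]^2 = 0.0681·(0.107)^2·(0.295)^2 = 0.0681·0.011449·0.087025 = 6.785e-05 M/s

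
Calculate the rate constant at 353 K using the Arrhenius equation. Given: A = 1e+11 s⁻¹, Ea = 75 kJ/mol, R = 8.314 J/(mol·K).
7.97e-01 s⁻¹

k = A·exp(-Ea/(R·T)) = 1e+11·exp(-75000/(8.314·353)) = 1e+11·exp(-25.5550) = 1e+11·7.9724e-12 = 7.97e-01 s⁻¹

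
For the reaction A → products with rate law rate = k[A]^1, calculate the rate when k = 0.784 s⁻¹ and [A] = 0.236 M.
0.185 M/s

rate = k·[A]^1 = 0.784·(0.236)^1 = 0.784·0.236 = 0.185 M/s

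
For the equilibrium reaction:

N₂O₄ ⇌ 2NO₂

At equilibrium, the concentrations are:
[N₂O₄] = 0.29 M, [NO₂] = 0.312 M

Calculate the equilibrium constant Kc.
K_c = 0.3357

Kc = ([NO₂]^2) / ([N₂O₄])
   = ((0.312)^2) / ((0.29))
   = 0.097344 / 0.29 = 0.3357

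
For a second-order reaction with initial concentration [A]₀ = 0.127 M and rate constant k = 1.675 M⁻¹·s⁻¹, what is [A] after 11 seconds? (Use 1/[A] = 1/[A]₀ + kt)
0.0380 M

1/[A] = 1/[A]₀ + k·t = 1/0.127 + (1.675)·(11) = 7.8740 + 18.4250 = 26.2990
[A] = 1/26.2990 = 0.0380 M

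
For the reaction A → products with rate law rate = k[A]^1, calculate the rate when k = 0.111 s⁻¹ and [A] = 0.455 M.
0.05051 M/s

rate = k·[A]^1 = 0.111·(0.455)^1 = 0.111·0.455 = 0.05051 M/s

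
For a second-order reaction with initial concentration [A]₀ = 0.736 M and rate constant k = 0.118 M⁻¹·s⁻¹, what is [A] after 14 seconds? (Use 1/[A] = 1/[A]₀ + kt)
0.3321 M

1/[A] = 1/[A]₀ + k·t = 1/0.736 + (0.118)·(14) = 1.3587 + 1.6520 = 3.0107
[A] = 1/3.0107 = 0.3321 M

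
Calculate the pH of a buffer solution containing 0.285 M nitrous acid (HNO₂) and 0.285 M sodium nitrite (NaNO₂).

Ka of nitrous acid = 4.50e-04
pH = 3.35

pKa = -log(4.50e-04) = 3.35. pH = pKa + log([A⁻]/[HA]) = 3.35 + log(0.285/0.285)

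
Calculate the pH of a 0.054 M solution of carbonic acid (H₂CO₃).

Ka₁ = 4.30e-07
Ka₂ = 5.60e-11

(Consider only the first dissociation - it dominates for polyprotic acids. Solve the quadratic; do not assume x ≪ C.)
pH = 3.82

x² + Ka₁·x − Ka₁·C = 0 with Ka₁ = 4.30e-07, C = 0.054.
x = (−Ka₁ + √(Ka₁² + 4·Ka₁·C))/2 = 1.5217e-04 M, so pH = 3.82.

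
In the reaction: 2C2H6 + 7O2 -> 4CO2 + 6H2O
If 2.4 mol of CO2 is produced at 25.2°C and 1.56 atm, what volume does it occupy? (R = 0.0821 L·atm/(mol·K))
T = 25.2°C + 273.15 = 298.35 K
V = nRT/P = (2.4 × 0.0821 × 298.35) / 1.56
V = 37.68 L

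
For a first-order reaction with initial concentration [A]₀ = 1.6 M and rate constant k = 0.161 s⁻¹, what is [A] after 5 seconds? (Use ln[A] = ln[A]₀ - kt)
0.7153 M

ln[A] = ln[A]₀ - k·t = ln(1.6) - (0.161)·(5) = 0.4700 - 0.8050 = -0.3350
[A] = e^(-0.3350) = 0.7153 M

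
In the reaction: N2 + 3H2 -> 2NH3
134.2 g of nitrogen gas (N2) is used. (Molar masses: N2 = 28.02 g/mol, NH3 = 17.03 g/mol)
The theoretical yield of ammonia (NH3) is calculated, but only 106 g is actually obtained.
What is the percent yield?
Moles of N2 = 134.2 g ÷ 28.02 g/mol = 4.78944 mol
Mole ratio: 2 mol NH3 / 1 mol N2
Moles of NH3 = 4.78944 × (2/1) = 9.57887 mol
Theoretical yield = 9.57887 mol × 17.03 g/mol = 163.13 g
Actual yield = 106 g
Percent yield = (106 / 163.13) × 100% = 65.0%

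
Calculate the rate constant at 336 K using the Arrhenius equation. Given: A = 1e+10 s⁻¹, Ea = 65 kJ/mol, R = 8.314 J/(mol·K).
7.85e-01 s⁻¹

k = A·exp(-Ea/(R·T)) = 1e+10·exp(-65000/(8.314·336)) = 1e+10·exp(-23.2683) = 1e+10·7.8473e-11 = 7.85e-01 s⁻¹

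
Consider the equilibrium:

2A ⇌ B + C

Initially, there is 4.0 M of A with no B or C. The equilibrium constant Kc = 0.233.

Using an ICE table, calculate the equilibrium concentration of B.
[B] = 0.982 M

ICE: [A] = 4.0 − 2x, [B] = [C] = x.
Kc = x²/(4.0 − 2x)² = 0.233 ⇒ √Kc = x/(4.0 − 2x).
x = √0.233·4.0/(1 + 2√0.233) = 0.4827·4.0/1.9654 = 0.9824.
[B] = x = 0.982 M.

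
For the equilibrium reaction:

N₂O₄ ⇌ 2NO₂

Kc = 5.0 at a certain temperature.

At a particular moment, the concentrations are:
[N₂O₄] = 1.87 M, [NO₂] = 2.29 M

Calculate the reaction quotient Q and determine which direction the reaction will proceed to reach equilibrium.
Q = 2.804, Q < K, reaction proceeds forward (toward products)

Q = ([NO₂]^2) / ([N₂O₄])
  = ((2.29)^2) / ((1.87)) = 5.2441/1.87 = 2.804
Since Q = 2.804 < Kc = 5.0, the reaction proceeds forward (toward products) to reach equilibrium.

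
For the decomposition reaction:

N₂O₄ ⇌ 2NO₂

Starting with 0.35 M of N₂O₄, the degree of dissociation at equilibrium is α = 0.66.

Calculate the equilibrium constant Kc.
K_c = 1.7936

x = α·[A]₀ = 0.66 × 0.35 = 0.231 M dissociated.
At eq: [N₂O₄] = 0.35 − 0.231 = 0.119 M; [NO₂] = 2x = 0.462 M.
Kc = [NO₂]²/[N₂O₄] = (0.462)²/0.119 = 1.794.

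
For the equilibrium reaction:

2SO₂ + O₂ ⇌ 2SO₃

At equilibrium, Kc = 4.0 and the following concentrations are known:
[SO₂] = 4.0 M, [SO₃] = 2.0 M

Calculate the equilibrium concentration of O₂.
[O₂] = 0.0625 M

Kc = ([SO₃]^2) / ([SO₂]^2 × [O₂]) = 4.0
[O₂]^1 = (product terms)/(Kc · other reactant terms) = 4 / (4.0 · 16) = 0.0625
[O₂] = 0.0625 M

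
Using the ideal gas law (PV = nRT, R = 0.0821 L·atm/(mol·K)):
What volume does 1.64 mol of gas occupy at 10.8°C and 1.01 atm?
T = 10.8°C + 273.15 = 283.95 K
V = nRT/P = (1.64 × 0.0821 × 283.95) / 1.01
V = 37.85 L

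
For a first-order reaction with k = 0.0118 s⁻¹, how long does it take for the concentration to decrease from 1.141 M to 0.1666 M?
163.06 s

From ln[A] = ln[A]₀ - k·t: t = ln([A]₀/[A])/k = ln(1.141/0.1666)/0.0118 = ln(6.8487)/0.0118 = 1.9241/0.0118 = 163.06 s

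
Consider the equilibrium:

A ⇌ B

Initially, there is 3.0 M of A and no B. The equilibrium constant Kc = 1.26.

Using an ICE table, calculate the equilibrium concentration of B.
[B] = 1.673 M

ICE: [A] = 3.0 − x, [B] = x.
Kc = x/(3.0 − x) = 1.26 ⇒ x = 1.26·3.0/(1 + 1.26) = 3.78/2.26 = 1.673.
[B] = x = 1.673 M.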